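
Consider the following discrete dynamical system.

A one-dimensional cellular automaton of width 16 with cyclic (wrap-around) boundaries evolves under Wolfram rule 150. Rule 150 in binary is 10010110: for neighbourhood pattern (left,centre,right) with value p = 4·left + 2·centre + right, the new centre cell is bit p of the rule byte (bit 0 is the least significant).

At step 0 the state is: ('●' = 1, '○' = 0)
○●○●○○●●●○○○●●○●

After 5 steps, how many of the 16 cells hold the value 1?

step 0: ○●○●○○●●●○○○●●○●
step 1: ○●○●●●○●○●○●○○○●
step 2: ○●○○●○○●○●○●●○●●
step 3: ○●●●●●●●○●○○○○○○
step 4: ●○●●●●●○○●●○○○○○
step 5: ●○○●●●○●●○○●○○○●

8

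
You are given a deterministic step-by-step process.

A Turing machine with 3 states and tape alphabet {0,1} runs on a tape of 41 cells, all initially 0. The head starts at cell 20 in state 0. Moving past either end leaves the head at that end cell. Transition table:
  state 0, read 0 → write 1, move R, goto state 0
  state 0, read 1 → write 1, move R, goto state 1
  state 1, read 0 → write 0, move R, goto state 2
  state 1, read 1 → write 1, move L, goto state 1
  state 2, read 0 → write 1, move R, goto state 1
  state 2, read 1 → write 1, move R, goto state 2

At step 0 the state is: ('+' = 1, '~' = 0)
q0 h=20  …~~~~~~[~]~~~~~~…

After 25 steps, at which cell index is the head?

[0] q0 h=20  …~~~~~~[~]~~~~~~…
[1] q0 h=21  …~~~~~+[~]~~~~~~…
[2] q0 h=22  …~~~~++[~]~~~~~~…
[3] q0 h=23  …~~~+++[~]~~~~~~…
[4] q0 h=24  …~~++++[~]~~~~~~…
[5] q0 h=25  …~+++++[~]~~~~~~…
[6] q0 h=26  …++++++[~]~~~~~~…
[7] q0 h=27  …++++++[~]~~~~~~…
[8] q0 h=28  …++++++[~]~~~~~~…
[9] q0 h=29  …++++++[~]~~~~~~…
[10] q0 h=30  …++++++[~]~~~~~~…
[11] q0 h=31  …++++++[~]~~~~~~…
[12] q0 h=32  …++++++[~]~~~~~~…
[13] q0 h=33  …++++++[~]~~~~~~…
[14] q0 h=34  …++++++[~]~~~~~~|
[15] q0 h=35  …++++++[~]~~~~~|
[16] q0 h=36  …++++++[~]~~~~|
[17] q0 h=37  …++++++[~]~~~|
[18] q0 h=38  …++++++[~]~~|
[19] q0 h=39  …++++++[~]~|
[20] q0 h=40  …++++++[~]|
[21] q0 h=40  …++++++[+]|
[22] q1 h=40  …++++++[+]|
[23] q1 h=39  …++++++[+]+|
[24] q1 h=38  …++++++[+]++|
[25] q1 h=37  …++++++[+]+++|

37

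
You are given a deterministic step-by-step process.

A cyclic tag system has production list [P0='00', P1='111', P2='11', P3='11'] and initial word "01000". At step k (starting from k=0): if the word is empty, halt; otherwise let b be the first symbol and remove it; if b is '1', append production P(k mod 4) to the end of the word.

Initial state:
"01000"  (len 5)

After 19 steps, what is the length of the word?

17

t=0: "01000"  (len 5)
t=1: "1000"  (len 4)
t=2: "000111"  (len 6)
t=3: "00111"  (len 5)
t=4: "0111"  (len 4)
t=5: "111"  (len 3)
t=6: "11111"  (len 5)
t=7: "111111"  (len 6)
t=8: "1111111"  (len 7)
t=9: "11111100"  (len 8)
t=10: "1111100111"  (len 10)
t=11: "11110011111"  (len 11)
t=12: "111001111111"  (len 12)
t=13: "1100111111100"  (len 13)
t=14: "100111111100111"  (len 15)
t=15: "0011111110011111"  (len 16)
t=16: "011111110011111"  (len 15)
t=17: "11111110011111"  (len 14)
t=18: "1111110011111111"  (len 16)
t=19: "11111001111111111"  (len 17)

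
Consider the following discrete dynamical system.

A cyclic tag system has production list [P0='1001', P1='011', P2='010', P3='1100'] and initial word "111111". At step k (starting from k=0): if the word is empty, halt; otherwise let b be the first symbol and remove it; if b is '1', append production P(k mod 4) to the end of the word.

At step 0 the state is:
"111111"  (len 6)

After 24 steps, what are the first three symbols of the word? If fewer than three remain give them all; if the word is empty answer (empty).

step 0: "111111"  (len 6)
step 1: "111111001"  (len 9)
step 2: "11111001011"  (len 11)
step 3: "1111001011010"  (len 13)
step 4: "1110010110101100"  (len 16)
step 5: "1100101101011001001"  (len 19)
step 6: "100101101011001001011"  (len 21)
step 7: "00101101011001001011010"  (len 23)
step 8: "0101101011001001011010"  (len 22)
step 9: "101101011001001011010"  (len 21)
step 10: "01101011001001011010011"  (len 23)
step 11: "1101011001001011010011"  (len 22)
step 12: "1010110010010110100111100"  (len 25)
step 13: "0101100100101101001111001001"  (len 28)
step 14: "101100100101101001111001001"  (len 27)
step 15: "01100100101101001111001001010"  (len 29)
step 16: "1100100101101001111001001010"  (len 28)
step 17: "1001001011010011110010010101001"  (len 31)
step 18: "001001011010011110010010101001011"  (len 33)
step 19: "01001011010011110010010101001011"  (len 32)
step 20: "1001011010011110010010101001011"  (len 31)
step 21: "0010110100111100100101010010111001"  (len 34)
step 22: "010110100111100100101010010111001"  (len 33)
step 23: "10110100111100100101010010111001"  (len 32)
step 24: "01101001111001001010100101110011100"  (len 35)

011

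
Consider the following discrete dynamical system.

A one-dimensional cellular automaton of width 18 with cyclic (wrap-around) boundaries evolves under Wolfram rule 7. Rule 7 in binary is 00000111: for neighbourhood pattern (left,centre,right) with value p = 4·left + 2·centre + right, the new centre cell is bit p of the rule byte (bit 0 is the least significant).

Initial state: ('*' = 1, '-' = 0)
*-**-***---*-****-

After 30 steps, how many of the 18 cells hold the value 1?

14

k=0  *-**-***---*-****-
k=1  *--------***------
k=2  *-*******----*****
k=3  ----------***-----
k=4  **********----****
k=5  -----------***----
k=6  ***********----***
k=7  ------------***---
k=8  ************----**
k=9  -------------***--
k=10  *************----*
k=11  --------------***-
k=12  **************----
k=13  ---------------***
k=14  -**************---
k=15  *---------------**
k=16  --**************--
k=17  **---------------*
k=18  ---**************-
k=19  ***---------------
k=20  ----**************
k=21  -***--------------
k=22  *----*************
k=23  --***-------------
k=24  **----************
k=25  ---***------------
k=26  ***----***********
k=27  ----***-----------
k=28  ****----**********
k=29  -----***----------
k=30  *****----*********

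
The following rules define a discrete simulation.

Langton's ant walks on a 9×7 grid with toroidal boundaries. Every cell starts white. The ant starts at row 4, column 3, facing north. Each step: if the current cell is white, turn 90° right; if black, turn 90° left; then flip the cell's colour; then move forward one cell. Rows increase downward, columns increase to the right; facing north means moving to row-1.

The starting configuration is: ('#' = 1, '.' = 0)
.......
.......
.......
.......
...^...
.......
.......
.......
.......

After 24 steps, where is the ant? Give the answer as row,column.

gen 0: .......
.......
.......
.......
...^...
.......
.......
.......
.......
gen 1: .......
.......
.......
.......
...#>..
.......
.......
.......
.......
gen 2: .......
.......
.......
.......
...##..
....v..
.......
.......
.......
gen 3: .......
.......
.......
.......
...##..
...<#..
.......
.......
.......
gen 4: .......
.......
.......
.......
...^#..
...##..
.......
.......
.......
gen 5: .......
.......
.......
.......
..<.#..
...##..
.......
.......
.......
gen 6: .......
.......
.......
..^....
..#.#..
...##..
.......
.......
.......
gen 7: .......
.......
.......
..#>...
..#.#..
...##..
.......
.......
.......
gen 8: .......
.......
.......
..##...
..#v#..
...##..
.......
.......
.......
gen 9: .......
.......
.......
..##...
..<##..
...##..
.......
.......
.......
gen 10: .......
.......
.......
..##...
...##..
..v##..
.......
.......
.......
gen 11: .......
.......
.......
..##...
...##..
.<###..
.......
.......
.......
gen 12: .......
.......
.......
..##...
.^.##..
.####..
.......
.......
.......
gen 13: .......
.......
.......
..##...
.#>##..
.####..
.......
.......
.......
gen 14: .......
.......
.......
..##...
.####..
.#v##..
.......
.......
.......
gen 15: .......
.......
.......
..##...
.####..
.#.>#..
.......
.......
.......
gen 16: .......
.......
.......
..##...
.##^#..
.#..#..
.......
.......
.......
gen 17: .......
.......
.......
..##...
.#<.#..
.#..#..
.......
.......
.......
gen 18: .......
.......
.......
..##...
.#..#..
.#v.#..
.......
.......
.......
gen 19: .......
.......
.......
..##...
.#..#..
.<#.#..
.......
.......
.......
gen 20: .......
.......
.......
..##...
.#..#..
..#.#..
.v.....
.......
.......
gen 21: .......
.......
.......
..##...
.#..#..
..#.#..
<#.....
.......
.......
gen 22: .......
.......
.......
..##...
.#..#..
^.#.#..
##.....
.......
.......
gen 23: .......
.......
.......
..##...
.#..#..
#>#.#..
##.....
.......
.......
gen 24: .......
.......
.......
..##...
.#..#..
###.#..
#v.....
.......
.......

6,1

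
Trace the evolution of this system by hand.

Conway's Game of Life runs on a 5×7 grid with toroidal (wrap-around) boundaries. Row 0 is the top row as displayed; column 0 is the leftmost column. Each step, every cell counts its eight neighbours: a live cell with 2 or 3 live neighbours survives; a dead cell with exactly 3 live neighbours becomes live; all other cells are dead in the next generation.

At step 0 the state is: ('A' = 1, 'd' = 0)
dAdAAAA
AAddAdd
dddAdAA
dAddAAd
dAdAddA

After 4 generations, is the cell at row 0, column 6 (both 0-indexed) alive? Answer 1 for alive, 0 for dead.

k=0  dAdAAAA
AAddAdd
dddAdAA
dAddAAd
dAdAddA
k=1  dAdAddA
dAddddd
dAAAddA
dddAddd
dAdAddA
k=2  dAddddd
dAdAddd
AAdAddd
dAdAAdd
dddAAdd
k=3  dddAAdd
dAddddd
AAdAddd
AAddddd
dddAAdd
k=4  ddAAAdd
AAdAAdd
ddddddd
AAdAAdd
ddAAAdd

0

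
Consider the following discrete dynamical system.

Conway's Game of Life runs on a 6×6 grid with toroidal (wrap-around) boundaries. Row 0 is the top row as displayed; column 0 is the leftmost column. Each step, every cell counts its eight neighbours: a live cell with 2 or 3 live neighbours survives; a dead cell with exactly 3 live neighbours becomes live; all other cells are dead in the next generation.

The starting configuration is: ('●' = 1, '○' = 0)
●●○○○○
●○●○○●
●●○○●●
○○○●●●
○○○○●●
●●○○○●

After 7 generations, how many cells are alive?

[0] ●●○○○○
●○●○○●
●●○○●●
○○○●●●
○○○○●●
●●○○○●
[1] ○○●○○○
○○●○●○
○●●○○○
○○○●○○
○○○●○○
○●○○●○
[2] ○●●○○○
○○●○○○
○●●○○○
○○○●○○
○○●●●○
○○●●○○
[3] ○●○○○○
○○○●○○
○●●●○○
○●○○●○
○○○○●○
○○○○●○
[4] ○○○○○○
○●○●○○
○●○●●○
○●○○●○
○○○●●●
○○○○○○
[5] ○○○○○○
○○○●●○
●●○●●○
●○○○○○
○○○●●●
○○○○●○
[6] ○○○●●○
○○●●●●
●●●●●○
●●●○○○
○○○●●●
○○○●●●
[7] ○○○○○○
●○○○○○
○○○○○○
○○○○○○
○●○○○○
○○●○○○

3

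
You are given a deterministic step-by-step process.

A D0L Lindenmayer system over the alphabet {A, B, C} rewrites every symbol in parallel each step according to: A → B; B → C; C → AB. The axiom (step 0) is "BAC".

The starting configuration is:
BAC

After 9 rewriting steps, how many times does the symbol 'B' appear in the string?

16

0) BAC
1) CBAB
2) ABCBC
3) BCABCAB
4) CABBCABBC
5) ABBCCABBCCAB
6) BCCABABBCCABABBC
7) CABABBCBCCABABBCBCCAB
8) ABBCBCCABCABABBCBCCABCABABBC
9) BCCABCABABBCABBCBCCABCABABBCABBCBCCAB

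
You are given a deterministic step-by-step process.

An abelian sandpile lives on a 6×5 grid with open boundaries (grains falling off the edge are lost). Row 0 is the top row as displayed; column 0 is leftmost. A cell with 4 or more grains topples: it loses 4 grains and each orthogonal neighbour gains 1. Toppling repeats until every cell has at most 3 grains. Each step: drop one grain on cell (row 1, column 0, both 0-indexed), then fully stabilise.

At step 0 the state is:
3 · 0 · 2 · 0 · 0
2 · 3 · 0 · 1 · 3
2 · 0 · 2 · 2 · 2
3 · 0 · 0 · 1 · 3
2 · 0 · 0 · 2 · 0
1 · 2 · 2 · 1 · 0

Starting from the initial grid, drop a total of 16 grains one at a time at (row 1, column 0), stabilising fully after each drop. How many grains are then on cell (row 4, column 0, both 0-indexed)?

3

[0] 3 · 0 · 2 · 0 · 0
2 · 3 · 0 · 1 · 3
2 · 0 · 2 · 2 · 2
3 · 0 · 0 · 1 · 3
2 · 0 · 0 · 2 · 0
1 · 2 · 2 · 1 · 0
[1] 3 · 0 · 2 · 0 · 0
3 · 3 · 0 · 1 · 3
2 · 0 · 2 · 2 · 2
3 · 0 · 0 · 1 · 3
2 · 0 · 0 · 2 · 0
1 · 2 · 2 · 1 · 0
[2] 0 · 2 · 2 · 0 · 0
2 · 0 · 1 · 1 · 3
3 · 1 · 2 · 2 · 2
3 · 0 · 0 · 1 · 3
2 · 0 · 0 · 2 · 0
1 · 2 · 2 · 1 · 0
[3] 0 · 2 · 2 · 0 · 0
3 · 0 · 1 · 1 · 3
3 · 1 · 2 · 2 · 2
3 · 0 · 0 · 1 · 3
2 · 0 · 0 · 2 · 0
1 · 2 · 2 · 1 · 0
[4] 1 · 2 · 2 · 0 · 0
1 · 1 · 1 · 1 · 3
1 · 2 · 2 · 2 · 2
0 · 1 · 0 · 1 · 3
3 · 0 · 0 · 2 · 0
1 · 2 · 2 · 1 · 0
[5] 1 · 2 · 2 · 0 · 0
2 · 1 · 1 · 1 · 3
1 · 2 · 2 · 2 · 2
0 · 1 · 0 · 1 · 3
3 · 0 · 0 · 2 · 0
1 · 2 · 2 · 1 · 0
[6] 1 · 2 · 2 · 0 · 0
3 · 1 · 1 · 1 · 3
1 · 2 · 2 · 2 · 2
0 · 1 · 0 · 1 · 3
3 · 0 · 0 · 2 · 0
1 · 2 · 2 · 1 · 0
[7] 2 · 2 · 2 · 0 · 0
0 · 2 · 1 · 1 · 3
2 · 2 · 2 · 2 · 2
0 · 1 · 0 · 1 · 3
3 · 0 · 0 · 2 · 0
1 · 2 · 2 · 1 · 0
[8] 2 · 2 · 2 · 0 · 0
1 · 2 · 1 · 1 · 3
2 · 2 · 2 · 2 · 2
0 · 1 · 0 · 1 · 3
3 · 0 · 0 · 2 · 0
1 · 2 · 2 · 1 · 0
[9] 2 · 2 · 2 · 0 · 0
2 · 2 · 1 · 1 · 3
2 · 2 · 2 · 2 · 2
0 · 1 · 0 · 1 · 3
3 · 0 · 0 · 2 · 0
1 · 2 · 2 · 1 · 0
[10] 2 · 2 · 2 · 0 · 0
3 · 2 · 1 · 1 · 3
2 · 2 · 2 · 2 · 2
0 · 1 · 0 · 1 · 3
3 · 0 · 0 · 2 · 0
1 · 2 · 2 · 1 · 0
[11] 3 · 2 · 2 · 0 · 0
0 · 3 · 1 · 1 · 3
3 · 2 · 2 · 2 · 2
0 · 1 · 0 · 1 · 3
3 · 0 · 0 · 2 · 0
1 · 2 · 2 · 1 · 0
[12] 3 · 2 · 2 · 0 · 0
1 · 3 · 1 · 1 · 3
3 · 2 · 2 · 2 · 2
0 · 1 · 0 · 1 · 3
3 · 0 · 0 · 2 · 0
1 · 2 · 2 · 1 · 0
[13] 3 · 2 · 2 · 0 · 0
2 · 3 · 1 · 1 · 3
3 · 2 · 2 · 2 · 2
0 · 1 · 0 · 1 · 3
3 · 0 · 0 · 2 · 0
1 · 2 · 2 · 1 · 0
[14] 3 · 2 · 2 · 0 · 0
3 · 3 · 1 · 1 · 3
3 · 2 · 2 · 2 · 2
0 · 1 · 0 · 1 · 3
3 · 0 · 0 · 2 · 0
1 · 2 · 2 · 1 · 0
[15] 1 · 0 · 3 · 0 · 0
3 · 2 · 2 · 1 · 3
1 · 0 · 3 · 2 · 2
1 · 2 · 0 · 1 · 3
3 · 0 · 0 · 2 · 0
1 · 2 · 2 · 1 · 0
[16] 2 · 0 · 3 · 0 · 0
0 · 3 · 2 · 1 · 3
2 · 0 · 3 · 2 · 2
1 · 2 · 0 · 1 · 3
3 · 0 · 0 · 2 · 0
1 · 2 · 2 · 1 · 0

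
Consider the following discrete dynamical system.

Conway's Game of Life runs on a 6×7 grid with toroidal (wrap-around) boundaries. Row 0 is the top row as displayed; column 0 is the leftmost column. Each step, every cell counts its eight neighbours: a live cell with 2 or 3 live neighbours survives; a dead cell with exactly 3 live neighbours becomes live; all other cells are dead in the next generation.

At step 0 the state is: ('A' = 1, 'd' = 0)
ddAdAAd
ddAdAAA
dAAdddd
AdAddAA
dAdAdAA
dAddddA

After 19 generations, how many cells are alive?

6

0) ddAdAAd
ddAdAAA
dAAdddd
AdAddAA
dAdAdAA
dAddddA
1) AAAdAdd
ddAdAdA
ddAdAdd
dddAAAd
dAddAdd
dAdAddA
2) ddddAdA
AdAdAdd
ddAdddd
ddAddAd
Adddddd
dddAAAd
3) ddddddA
dAdddAd
ddAdddd
dAddddd
dddAdAA
dddAAAA
4) AdddddA
ddddddd
dAAdddd
ddAdddd
AdAAddA
AddAddd
5) AdddddA
AAddddd
dAAdddd
Adddddd
AdAAddA
ddAAddd
6) AdAdddA
ddAdddA
ddAdddd
AddAddA
AdAAddA
ddAAddd
7) AdAdddA
AdAAddA
AAAAddA
AddAddA
AdddAdA
ddddddd
8) AdAAddA
dddddAd
ddddAAd
dddAAdd
AddddAA
dAdddAd
9) AAAdAAA
dddAdAd
dddAdAd
dddAddd
AddddAA
dAAdAAd
10) Adddddd
AAdAddd
ddAAddd
dddddAd
AAAAdAA
ddAdddd
11) AdAdddd
AAdAddd
dAAAAdd
AddddAd
AAAAAAA
ddAAddd
12) Adddddd
AdddAdd
dddAAdA
ddddddd
AddddAd
dddddAd
13) ddddddA
AddAAAA
dddAAAd
ddddAAA
ddddddA
ddddddd
14) AdddAdA
AddAddd
Adddddd
dddAddA
ddddddA
ddddddd
15) AdddddA
AAddddd
AdddddA
AdddddA
ddddddd
AddddAA
16) dddddAd
dAddddd
ddddddd
AdddddA
dddddAd
AddddAd
17) ddddddA
ddddddd
Adddddd
ddddddA
AddddAd
ddddAAd
18) dddddAd
ddddddd
ddddddd
AdddddA
ddddAAd
ddddAAd
19) ddddAAd
ddddddd
ddddddd
dddddAA
ddddAdd
ddddddA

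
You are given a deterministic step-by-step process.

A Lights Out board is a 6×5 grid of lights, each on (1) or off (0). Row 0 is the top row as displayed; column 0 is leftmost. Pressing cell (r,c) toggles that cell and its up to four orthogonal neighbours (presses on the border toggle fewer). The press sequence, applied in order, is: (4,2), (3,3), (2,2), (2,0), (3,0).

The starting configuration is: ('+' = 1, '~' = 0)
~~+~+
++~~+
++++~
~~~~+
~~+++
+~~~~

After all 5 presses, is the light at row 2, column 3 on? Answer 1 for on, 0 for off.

0) ~~+~+
++~~+
++++~
~~~~+
~~+++
+~~~~
1) ~~+~+
++~~+
++++~
~~+~+
~+~~+
+~+~~
2) ~~+~+
++~~+
+++~~
~~~+~
~+~++
+~+~~
3) ~~+~+
+++~+
+~~+~
~~++~
~+~++
+~+~~
4) ~~+~+
~++~+
~+~+~
+~++~
~+~++
+~+~~
5) ~~+~+
~++~+
++~+~
~+++~
++~++
+~+~~

1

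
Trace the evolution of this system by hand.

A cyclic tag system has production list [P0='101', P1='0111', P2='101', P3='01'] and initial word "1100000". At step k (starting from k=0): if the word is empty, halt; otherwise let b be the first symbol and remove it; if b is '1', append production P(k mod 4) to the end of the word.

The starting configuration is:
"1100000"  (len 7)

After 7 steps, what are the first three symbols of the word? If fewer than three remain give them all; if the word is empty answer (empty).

k=0  "1100000"  (len 7)
k=1  "100000101"  (len 9)
k=2  "000001010111"  (len 12)
k=3  "00001010111"  (len 11)
k=4  "0001010111"  (len 10)
k=5  "001010111"  (len 9)
k=6  "01010111"  (len 8)
k=7  "1010111"  (len 7)

101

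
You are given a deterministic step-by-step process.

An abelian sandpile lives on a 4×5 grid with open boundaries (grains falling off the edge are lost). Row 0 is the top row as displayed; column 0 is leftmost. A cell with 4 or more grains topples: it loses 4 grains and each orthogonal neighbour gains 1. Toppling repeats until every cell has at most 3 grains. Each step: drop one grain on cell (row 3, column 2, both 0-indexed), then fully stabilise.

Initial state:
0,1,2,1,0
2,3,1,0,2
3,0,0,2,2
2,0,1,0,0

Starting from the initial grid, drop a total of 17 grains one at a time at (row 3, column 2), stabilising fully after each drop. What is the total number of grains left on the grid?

32

t=0: 0,1,2,1,0
2,3,1,0,2
3,0,0,2,2
2,0,1,0,0
t=1: 0,1,2,1,0
2,3,1,0,2
3,0,0,2,2
2,0,2,0,0
t=2: 0,1,2,1,0
2,3,1,0,2
3,0,0,2,2
2,0,3,0,0
t=3: 0,1,2,1,0
2,3,1,0,2
3,0,1,2,2
2,1,0,1,0
t=4: 0,1,2,1,0
2,3,1,0,2
3,0,1,2,2
2,1,1,1,0
t=5: 0,1,2,1,0
2,3,1,0,2
3,0,1,2,2
2,1,2,1,0
t=6: 0,1,2,1,0
2,3,1,0,2
3,0,1,2,2
2,1,3,1,0
t=7: 0,1,2,1,0
2,3,1,0,2
3,0,2,2,2
2,2,0,2,0
t=8: 0,1,2,1,0
2,3,1,0,2
3,0,2,2,2
2,2,1,2,0
t=9: 0,1,2,1,0
2,3,1,0,2
3,0,2,2,2
2,2,2,2,0
t=10: 0,1,2,1,0
2,3,1,0,2
3,0,2,2,2
2,2,3,2,0
t=11: 0,1,2,1,0
2,3,1,0,2
3,0,3,2,2
2,3,0,3,0
t=12: 0,1,2,1,0
2,3,1,0,2
3,0,3,2,2
2,3,1,3,0
t=13: 0,1,2,1,0
2,3,1,0,2
3,0,3,2,2
2,3,2,3,0
t=14: 0,1,2,1,0
2,3,1,0,2
3,0,3,2,2
2,3,3,3,0
t=15: 0,1,2,1,0
2,3,2,1,2
3,2,1,0,3
3,0,3,1,1
t=16: 0,1,2,1,0
2,3,2,1,2
3,2,2,0,3
3,1,0,2,1
t=17: 0,1,2,1,0
2,3,2,1,2
3,2,2,0,3
3,1,1,2,1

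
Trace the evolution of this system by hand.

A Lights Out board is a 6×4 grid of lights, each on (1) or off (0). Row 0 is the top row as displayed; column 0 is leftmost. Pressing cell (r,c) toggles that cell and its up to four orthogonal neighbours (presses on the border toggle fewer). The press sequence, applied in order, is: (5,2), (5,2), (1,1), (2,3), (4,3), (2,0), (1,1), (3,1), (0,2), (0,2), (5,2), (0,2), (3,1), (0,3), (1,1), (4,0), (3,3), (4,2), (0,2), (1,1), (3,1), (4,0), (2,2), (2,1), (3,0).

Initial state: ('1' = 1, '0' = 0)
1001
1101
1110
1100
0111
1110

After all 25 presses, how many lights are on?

11

k=0  1001
1101
1110
1100
0111
1110
k=1  1001
1101
1110
1100
0101
1001
k=2  1001
1101
1110
1100
0111
1110
k=3  1101
0011
1010
1100
0111
1110
k=4  1101
0010
1001
1101
0111
1110
k=5  1101
0010
1001
1100
0100
1111
k=6  1101
1010
0101
0100
0100
1111
k=7  1001
0100
0001
0100
0100
1111
k=8  1001
0100
0101
1010
0000
1111
k=9  1110
0110
0101
1010
0000
1111
k=10  1001
0100
0101
1010
0000
1111
k=11  1001
0100
0101
1010
0010
1000
k=12  1110
0110
0101
1010
0010
1000
k=13  1110
0110
0001
0100
0110
1000
k=14  1101
0111
0001
0100
0110
1000
k=15  1001
1001
0101
0100
0110
1000
k=16  1001
1001
0101
1100
1010
0000
k=17  1001
1001
0100
1111
1011
0000
k=18  1001
1001
0100
1101
1100
0010
k=19  1110
1011
0100
1101
1100
0010
k=20  1010
0101
0000
1101
1100
0010
k=21  1010
0101
0100
0011
1000
0010
k=22  1010
0101
0100
1011
0100
1010
k=23  1010
0111
0011
1001
0100
1010
k=24  1010
0011
1101
1101
0100
1010
k=25  1010
0011
0101
0001
1100
1010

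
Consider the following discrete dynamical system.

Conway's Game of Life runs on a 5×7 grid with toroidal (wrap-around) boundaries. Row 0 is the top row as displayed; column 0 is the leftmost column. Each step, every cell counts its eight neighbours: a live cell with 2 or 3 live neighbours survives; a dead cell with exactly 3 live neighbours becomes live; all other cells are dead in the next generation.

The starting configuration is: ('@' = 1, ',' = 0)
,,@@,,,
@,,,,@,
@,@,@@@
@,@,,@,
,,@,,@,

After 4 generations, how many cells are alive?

13

0) ,,@@,,,
@,,,,@,
@,@,@@@
@,@,,@,
,,@,,@,
1) ,@@@@,@
@,@,,@,
@,,@@,,
@,@,,,,
,,@,@,@
2) ,,,,@,@
@,,,,@,
@,@@@,,
@,@,@@@
,,,,@,@
3) @,,,@,@
@@,,,@,
@,@,,,,
@,@,,,,
,,,,@,,
4) @@,,@,@
,,,,,@,
@,@,,,,
,,,@,,,
@@,@,@@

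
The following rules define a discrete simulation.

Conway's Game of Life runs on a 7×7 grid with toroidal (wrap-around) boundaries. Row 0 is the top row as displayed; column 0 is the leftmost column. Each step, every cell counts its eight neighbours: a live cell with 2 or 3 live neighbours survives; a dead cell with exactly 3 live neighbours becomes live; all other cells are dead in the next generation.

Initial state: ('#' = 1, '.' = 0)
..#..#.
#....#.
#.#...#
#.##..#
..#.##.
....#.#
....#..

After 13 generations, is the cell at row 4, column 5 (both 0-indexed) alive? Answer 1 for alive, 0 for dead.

k=0  ..#..#.
#....#.
#.#...#
#.##..#
..#.##.
....#.#
....#..
k=1  ....###
#....#.
..##.#.
#.#.#..
###.#..
....#..
...##..
k=2  ...#..#
...#...
..##.#.
#...###
#.#.##.
.##.##.
...#...
k=3  ..###..
...#...
..##.#.
#.#....
#.#....
.##..##
...#.#.
k=4  ..#....
.......
.####..
..#...#
#.##...
#######
.#...##
k=5  .......
.#.....
.###...
#...#..
.......
.......
.......
k=6  .......
.#.....
####...
.###...
.......
.......
.......
k=7  .......
##.....
#..#...
#..#...
..#....
.......
.......
k=8  .......
##.....
#.#...#
.###...
.......
.......
.......
k=9  .......
##....#
...#..#
####...
..#....
.......
.......
k=10  #......
#.....#
...#..#
##.#...
..##...
.......
.......
k=11  #.....#
#.....#
.##...#
##.##..
.###...
.......
.......
k=12  #.....#
.....#.
..##.##
....#..
##.##..
..#....
.......
k=13  ......#
#...##.
...#.##
##....#
.####..
.###...
.......

0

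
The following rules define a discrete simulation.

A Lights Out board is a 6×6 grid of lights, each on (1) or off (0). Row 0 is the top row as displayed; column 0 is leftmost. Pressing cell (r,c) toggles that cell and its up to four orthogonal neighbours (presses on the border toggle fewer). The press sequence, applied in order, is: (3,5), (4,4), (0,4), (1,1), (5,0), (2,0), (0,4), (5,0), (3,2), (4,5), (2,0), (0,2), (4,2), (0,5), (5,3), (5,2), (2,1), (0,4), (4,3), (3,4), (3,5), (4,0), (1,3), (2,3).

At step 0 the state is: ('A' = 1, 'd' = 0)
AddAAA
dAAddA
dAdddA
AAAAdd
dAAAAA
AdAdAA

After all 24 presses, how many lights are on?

k=0  AddAAA
dAAddA
dAdddA
AAAAdd
dAAAAA
AdAdAA
k=1  AddAAA
dAAddA
dAdddd
AAAAAA
dAAAAd
AdAdAA
k=2  AddAAA
dAAddA
dAdddd
AAAAdA
dAAddA
AdAddA
k=3  Addddd
dAAdAA
dAdddd
AAAAdA
dAAddA
AdAddA
k=4  AAdddd
AdddAA
dddddd
AAAAdA
dAAddA
AdAddA
k=5  AAdddd
AdddAA
dddddd
AAAAdA
AAAddA
dAAddA
k=6  AAdddd
ddddAA
AAdddd
dAAAdA
AAAddA
dAAddA
k=7  AAdAAA
dddddA
AAdddd
dAAAdA
AAAddA
dAAddA
k=8  AAdAAA
dddddA
AAdddd
dAAAdA
dAAddA
AdAddA
k=9  AAdAAA
dddddA
AAAddd
dddddA
dAdddA
AdAddA
k=10  AAdAAA
dddddA
AAAddd
dddddd
dAddAd
AdAddd
k=11  AAdAAA
AddddA
ddAddd
Addddd
dAddAd
AdAddd
k=12  AdAdAA
AdAddA
ddAddd
Addddd
dAddAd
AdAddd
k=13  AdAdAA
AdAddA
ddAddd
AdAddd
ddAAAd
Addddd
k=14  AdAddd
AdAddd
ddAddd
AdAddd
ddAAAd
Addddd
k=15  AdAddd
AdAddd
ddAddd
AdAddd
ddAdAd
AdAAAd
k=16  AdAddd
AdAddd
ddAddd
AdAddd
ddddAd
AAddAd
k=17  AdAddd
AAAddd
AAdddd
AAAddd
ddddAd
AAddAd
k=18  AdAAAA
AAAdAd
AAdddd
AAAddd
ddddAd
AAddAd
k=19  AdAAAA
AAAdAd
AAdddd
AAAAdd
ddAAdd
AAdAAd
k=20  AdAAAA
AAAdAd
AAddAd
AAAdAA
ddAAAd
AAdAAd
k=21  AdAAAA
AAAdAd
AAddAA
AAAddd
ddAAAA
AAdAAd
k=22  AdAAAA
AAAdAd
AAddAA
dAAddd
AAAAAA
dAdAAd
k=23  AdAdAA
AAdAdd
AAdAAA
dAAddd
AAAAAA
dAdAAd
k=24  AdAdAA
AAdddd
AAAddA
dAAAdd
AAAAAA
dAdAAd

22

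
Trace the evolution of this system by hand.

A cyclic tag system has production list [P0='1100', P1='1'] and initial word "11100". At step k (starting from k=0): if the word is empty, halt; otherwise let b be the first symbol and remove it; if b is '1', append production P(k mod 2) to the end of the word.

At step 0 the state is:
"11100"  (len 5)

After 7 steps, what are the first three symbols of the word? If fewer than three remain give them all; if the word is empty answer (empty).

001

[0] "11100"  (len 5)
[1] "11001100"  (len 8)
[2] "10011001"  (len 8)
[3] "00110011100"  (len 11)
[4] "0110011100"  (len 10)
[5] "110011100"  (len 9)
[6] "100111001"  (len 9)
[7] "001110011100"  (len 12)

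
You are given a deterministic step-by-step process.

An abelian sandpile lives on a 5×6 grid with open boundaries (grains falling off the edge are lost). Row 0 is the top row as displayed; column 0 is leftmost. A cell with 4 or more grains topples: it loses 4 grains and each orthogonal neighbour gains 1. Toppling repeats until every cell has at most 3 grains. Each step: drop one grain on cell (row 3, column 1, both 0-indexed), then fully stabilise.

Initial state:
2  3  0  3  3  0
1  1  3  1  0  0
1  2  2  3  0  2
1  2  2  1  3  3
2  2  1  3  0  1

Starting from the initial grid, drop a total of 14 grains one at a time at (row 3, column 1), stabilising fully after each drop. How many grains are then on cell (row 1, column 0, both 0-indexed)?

gen 0: 2  3  0  3  3  0
1  1  3  1  0  0
1  2  2  3  0  2
1  2  2  1  3  3
2  2  1  3  0  1
gen 1: 2  3  0  3  3  0
1  1  3  1  0  0
1  2  2  3  0  2
1  3  2  1  3  3
2  2  1  3  0  1
gen 2: 2  3  0  3  3  0
1  1  3  1  0  0
1  3  2  3  0  2
2  0  3  1  3  3
2  3  1  3  0  1
gen 3: 2  3  0  3  3  0
1  1  3  1  0  0
1  3  2  3  0  2
2  1  3  1  3  3
2  3  1  3  0  1
gen 4: 2  3  0  3  3  0
1  1  3  1  0  0
1  3  2  3  0  2
2  2  3  1  3  3
2  3  1  3  0  1
gen 5: 2  3  0  3  3  0
1  1  3  1  0  0
1  3  2  3  0  2
2  3  3  1  3  3
2  3  1  3  0  1
gen 6: 2  3  1  3  3  0
1  3  0  3  0  0
2  1  2  0  1  2
3  3  1  3  3  3
3  0  3  3  0  1
gen 7: 2  3  1  3  3  0
1  3  0  3  0  0
3  2  2  0  1  2
1  1  2  3  3  3
0  2  3  3  0  1
gen 8: 2  3  1  3  3  0
1  3  0  3  0  0
3  2  2  0  1  2
1  2  2  3  3  3
0  2  3  3  0  1
gen 9: 2  3  1  3  3  0
1  3  0  3  0  0
3  2  2  0  1  2
1  3  2  3  3  3
0  2  3  3  0  1
gen 10: 2  3  1  3  3  0
1  3  0  3  0  0
3  3  2  0  1  2
2  0  3  3  3  3
0  3  3  3  0  1
gen 11: 2  3  1  3  3  0
1  3  0  3  0  0
3  3  2  0  1  2
2  1  3  3  3  3
0  3  3  3  0  1
gen 12: 2  3  1  3  3  0
1  3  0  3  0  0
3  3  2  0  1  2
2  2  3  3  3  3
0  3  3  3  0  1
gen 13: 2  3  1  3  3  0
1  3  0  3  0  0
3  3  2  0  1  2
2  3  3  3  3  3
0  3  3  3  0  1
gen 14: 3  0  2  3  3  0
3  2  2  3  0  0
2  0  2  2  2  3
1  2  0  3  1  0
2  2  3  1  2  2

3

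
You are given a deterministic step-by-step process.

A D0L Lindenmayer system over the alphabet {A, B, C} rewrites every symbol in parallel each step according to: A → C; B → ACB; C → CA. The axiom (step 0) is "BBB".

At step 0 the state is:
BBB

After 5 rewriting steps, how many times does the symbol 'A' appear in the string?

36

0) BBB
1) ACBACBACB
2) CCAACBCCAACBCCAACB
3) CACACCCAACBCACACCCAACBCACACCCAACB
4) CACCACCACACACCCAACBCACCACCACACACCCAACBCACCACCACACACCCAACB
5) CACCACACCACACCACCACCACACACCCAACBCACCACACCACACCACCACCACACACCCAACBCACCACACCACACCACCACCACACACCCAACB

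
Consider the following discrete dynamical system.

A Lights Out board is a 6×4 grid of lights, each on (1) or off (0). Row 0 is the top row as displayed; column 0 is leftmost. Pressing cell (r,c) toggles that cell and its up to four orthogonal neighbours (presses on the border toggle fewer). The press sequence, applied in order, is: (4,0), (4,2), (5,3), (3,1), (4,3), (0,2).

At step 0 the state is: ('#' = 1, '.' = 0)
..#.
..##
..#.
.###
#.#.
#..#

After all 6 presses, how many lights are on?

10

[0] ..#.
..##
..#.
.###
#.#.
#..#
[1] ..#.
..##
..#.
####
.##.
...#
[2] ..#.
..##
..#.
##.#
...#
..##
[3] ..#.
..##
..#.
##.#
....
....
[4] ..#.
..##
.##.
..##
.#..
....
[5] ..#.
..##
.##.
..#.
.###
...#
[6] .#.#
...#
.##.
..#.
.###
...#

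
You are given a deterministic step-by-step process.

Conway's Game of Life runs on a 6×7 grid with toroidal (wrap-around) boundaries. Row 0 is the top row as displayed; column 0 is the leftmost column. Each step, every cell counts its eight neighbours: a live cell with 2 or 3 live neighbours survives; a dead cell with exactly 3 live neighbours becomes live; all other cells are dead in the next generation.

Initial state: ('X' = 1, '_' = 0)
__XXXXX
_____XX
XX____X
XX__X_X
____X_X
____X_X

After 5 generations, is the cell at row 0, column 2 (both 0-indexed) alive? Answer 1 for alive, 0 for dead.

0

step 0: __XXXXX
_____XX
XX____X
XX__X_X
____X_X
____X_X
step 1: X__X___
_XXX___
_X_____
_X_____
___XX_X
X_____X
step 2: X__X__X
XX_X___
XX_____
X_X____
_____XX
X__XXXX
step 3: ___X___
_______
______X
X______
_X_X___
___X___
step 4: _______
_______
_______
X______
__X____
___XX__
step 5: _______
_______
_______
_______
___X___
___X___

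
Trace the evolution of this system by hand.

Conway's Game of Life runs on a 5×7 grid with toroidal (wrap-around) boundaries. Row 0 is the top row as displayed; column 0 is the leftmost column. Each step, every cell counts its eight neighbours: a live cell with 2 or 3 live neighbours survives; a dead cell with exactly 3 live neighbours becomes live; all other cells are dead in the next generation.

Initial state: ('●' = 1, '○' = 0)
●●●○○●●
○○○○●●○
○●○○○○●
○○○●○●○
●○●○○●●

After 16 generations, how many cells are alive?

7

t=0: ●●●○○●●
○○○○●●○
○●○○○○●
○○○●○●○
●○●○○●●
t=1: ○○●●○○○
○○●○●○○
○○○○○○●
○●●○●●○
○○●●○○○
t=2: ○●○○●○○
○○●○○○○
○●●○●○○
○●●○●●○
○○○○○○○
t=3: ○○○○○○○
○○●○○○○
○○○○●●○
○●●○●●○
○●●●●●○
t=4: ○●○○●○○
○○○○○○○
○●●○●●○
○●○○○○●
○●○○○●○
t=5: ○○○○○○○
○●●●●●○
●●●○○●○
○●○○●○●
○●●○○●○
t=6: ○○○○○●○
●○○●●●●
○○○○○○○
○○○●●○●
●●●○○●○
t=7: ○○●●○○○
○○○○●●●
●○○○○○○
●●●●●●●
●●●●○●○
t=8: ●○○○○○○
○○○●●●●
○○●○○○○
○○○○○●○
○○○○○●○
t=9: ○○○○○○○
○○○●●●●
○○○●○○●
○○○○○○○
○○○○○○●
t=10: ○○○○●○●
○○○●●●●
○○○●○○●
○○○○○○○
○○○○○○○
t=11: ○○○●●○●
●○○●○○●
○○○●○○●
○○○○○○○
○○○○○○○
t=12: ●○○●●●●
●○●●○○●
●○○○○○●
○○○○○○○
○○○○○○○
t=13: ●●●●●●○
○○●●○○○
●●○○○○●
○○○○○○○
○○○○●●●
t=14: ●●○○○○○
○○○○○●○
●●●○○○○
○○○○○○○
●●●○○○●
t=15: ○○●○○○○
○○●○○○●
○●○○○○○
○○○○○○●
○○●○○○●
t=16: ○●●●○○○
○●●○○○○
●○○○○○○
●○○○○○○
○○○○○○○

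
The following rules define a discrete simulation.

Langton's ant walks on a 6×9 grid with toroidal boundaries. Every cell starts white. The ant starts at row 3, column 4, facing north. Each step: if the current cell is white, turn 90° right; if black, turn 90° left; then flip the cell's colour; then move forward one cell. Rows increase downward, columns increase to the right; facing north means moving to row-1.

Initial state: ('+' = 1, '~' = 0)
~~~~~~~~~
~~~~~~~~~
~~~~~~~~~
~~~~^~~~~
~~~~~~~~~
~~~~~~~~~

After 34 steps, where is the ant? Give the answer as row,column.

t=0: ~~~~~~~~~
~~~~~~~~~
~~~~~~~~~
~~~~^~~~~
~~~~~~~~~
~~~~~~~~~
t=1: ~~~~~~~~~
~~~~~~~~~
~~~~~~~~~
~~~~+>~~~
~~~~~~~~~
~~~~~~~~~
t=2: ~~~~~~~~~
~~~~~~~~~
~~~~~~~~~
~~~~++~~~
~~~~~v~~~
~~~~~~~~~
t=3: ~~~~~~~~~
~~~~~~~~~
~~~~~~~~~
~~~~++~~~
~~~~<+~~~
~~~~~~~~~
t=4: ~~~~~~~~~
~~~~~~~~~
~~~~~~~~~
~~~~^+~~~
~~~~++~~~
~~~~~~~~~
t=5: ~~~~~~~~~
~~~~~~~~~
~~~~~~~~~
~~~<~+~~~
~~~~++~~~
~~~~~~~~~
t=6: ~~~~~~~~~
~~~~~~~~~
~~~^~~~~~
~~~+~+~~~
~~~~++~~~
~~~~~~~~~
t=7: ~~~~~~~~~
~~~~~~~~~
~~~+>~~~~
~~~+~+~~~
~~~~++~~~
~~~~~~~~~
t=8: ~~~~~~~~~
~~~~~~~~~
~~~++~~~~
~~~+v+~~~
~~~~++~~~
~~~~~~~~~
t=9: ~~~~~~~~~
~~~~~~~~~
~~~++~~~~
~~~<++~~~
~~~~++~~~
~~~~~~~~~
t=10: ~~~~~~~~~
~~~~~~~~~
~~~++~~~~
~~~~++~~~
~~~v++~~~
~~~~~~~~~
t=11: ~~~~~~~~~
~~~~~~~~~
~~~++~~~~
~~~~++~~~
~~<+++~~~
~~~~~~~~~
t=12: ~~~~~~~~~
~~~~~~~~~
~~~++~~~~
~~^~++~~~
~~++++~~~
~~~~~~~~~
t=13: ~~~~~~~~~
~~~~~~~~~
~~~++~~~~
~~+>++~~~
~~++++~~~
~~~~~~~~~
t=14: ~~~~~~~~~
~~~~~~~~~
~~~++~~~~
~~++++~~~
~~+v++~~~
~~~~~~~~~
t=15: ~~~~~~~~~
~~~~~~~~~
~~~++~~~~
~~++++~~~
~~+~>+~~~
~~~~~~~~~
t=16: ~~~~~~~~~
~~~~~~~~~
~~~++~~~~
~~++^+~~~
~~+~~+~~~
~~~~~~~~~
t=17: ~~~~~~~~~
~~~~~~~~~
~~~++~~~~
~~+<~+~~~
~~+~~+~~~
~~~~~~~~~
t=18: ~~~~~~~~~
~~~~~~~~~
~~~++~~~~
~~+~~+~~~
~~+v~+~~~
~~~~~~~~~
t=19: ~~~~~~~~~
~~~~~~~~~
~~~++~~~~
~~+~~+~~~
~~<+~+~~~
~~~~~~~~~
t=20: ~~~~~~~~~
~~~~~~~~~
~~~++~~~~
~~+~~+~~~
~~~+~+~~~
~~v~~~~~~
t=21: ~~~~~~~~~
~~~~~~~~~
~~~++~~~~
~~+~~+~~~
~~~+~+~~~
~<+~~~~~~
t=22: ~~~~~~~~~
~~~~~~~~~
~~~++~~~~
~~+~~+~~~
~^~+~+~~~
~++~~~~~~
t=23: ~~~~~~~~~
~~~~~~~~~
~~~++~~~~
~~+~~+~~~
~+>+~+~~~
~++~~~~~~
t=24: ~~~~~~~~~
~~~~~~~~~
~~~++~~~~
~~+~~+~~~
~+++~+~~~
~+v~~~~~~
t=25: ~~~~~~~~~
~~~~~~~~~
~~~++~~~~
~~+~~+~~~
~+++~+~~~
~+~>~~~~~
t=26: ~~~v~~~~~
~~~~~~~~~
~~~++~~~~
~~+~~+~~~
~+++~+~~~
~+~+~~~~~
t=27: ~~<+~~~~~
~~~~~~~~~
~~~++~~~~
~~+~~+~~~
~+++~+~~~
~+~+~~~~~
t=28: ~~++~~~~~
~~~~~~~~~
~~~++~~~~
~~+~~+~~~
~+++~+~~~
~+^+~~~~~
t=29: ~~++~~~~~
~~~~~~~~~
~~~++~~~~
~~+~~+~~~
~+++~+~~~
~++>~~~~~
t=30: ~~++~~~~~
~~~~~~~~~
~~~++~~~~
~~+~~+~~~
~++^~+~~~
~++~~~~~~
t=31: ~~++~~~~~
~~~~~~~~~
~~~++~~~~
~~+~~+~~~
~+<~~+~~~
~++~~~~~~
t=32: ~~++~~~~~
~~~~~~~~~
~~~++~~~~
~~+~~+~~~
~+~~~+~~~
~+v~~~~~~
t=33: ~~++~~~~~
~~~~~~~~~
~~~++~~~~
~~+~~+~~~
~+~~~+~~~
~+~>~~~~~
t=34: ~~+v~~~~~
~~~~~~~~~
~~~++~~~~
~~+~~+~~~
~+~~~+~~~
~+~+~~~~~

0,3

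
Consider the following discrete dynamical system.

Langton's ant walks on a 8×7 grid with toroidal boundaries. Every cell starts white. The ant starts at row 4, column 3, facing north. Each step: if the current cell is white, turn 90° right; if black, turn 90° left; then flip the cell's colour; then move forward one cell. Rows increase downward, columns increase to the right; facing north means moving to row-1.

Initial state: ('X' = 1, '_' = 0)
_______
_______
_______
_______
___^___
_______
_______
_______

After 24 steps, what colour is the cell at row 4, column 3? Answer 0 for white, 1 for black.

0

gen 0: _______
_______
_______
_______
___^___
_______
_______
_______
gen 1: _______
_______
_______
_______
___X>__
_______
_______
_______
gen 2: _______
_______
_______
_______
___XX__
____v__
_______
_______
gen 3: _______
_______
_______
_______
___XX__
___<X__
_______
_______
gen 4: _______
_______
_______
_______
___^X__
___XX__
_______
_______
gen 5: _______
_______
_______
_______
__<_X__
___XX__
_______
_______
gen 6: _______
_______
_______
__^____
__X_X__
___XX__
_______
_______
gen 7: _______
_______
_______
__X>___
__X_X__
___XX__
_______
_______
gen 8: _______
_______
_______
__XX___
__XvX__
___XX__
_______
_______
gen 9: _______
_______
_______
__XX___
__<XX__
___XX__
_______
_______
gen 10: _______
_______
_______
__XX___
___XX__
__vXX__
_______
_______
gen 11: _______
_______
_______
__XX___
___XX__
_<XXX__
_______
_______
gen 12: _______
_______
_______
__XX___
_^_XX__
_XXXX__
_______
_______
gen 13: _______
_______
_______
__XX___
_X>XX__
_XXXX__
_______
_______
gen 14: _______
_______
_______
__XX___
_XXXX__
_XvXX__
_______
_______
gen 15: _______
_______
_______
__XX___
_XXXX__
_X_>X__
_______
_______
gen 16: _______
_______
_______
__XX___
_XX^X__
_X__X__
_______
_______
gen 17: _______
_______
_______
__XX___
_X<_X__
_X__X__
_______
_______
gen 18: _______
_______
_______
__XX___
_X__X__
_Xv_X__
_______
_______
gen 19: _______
_______
_______
__XX___
_X__X__
_<X_X__
_______
_______
gen 20: _______
_______
_______
__XX___
_X__X__
__X_X__
_v_____
_______
gen 21: _______
_______
_______
__XX___
_X__X__
__X_X__
<X_____
_______
gen 22: _______
_______
_______
__XX___
_X__X__
^_X_X__
XX_____
_______
gen 23: _______
_______
_______
__XX___
_X__X__
X>X_X__
XX_____
_______
gen 24: _______
_______
_______
__XX___
_X__X__
XXX_X__
Xv_____
_______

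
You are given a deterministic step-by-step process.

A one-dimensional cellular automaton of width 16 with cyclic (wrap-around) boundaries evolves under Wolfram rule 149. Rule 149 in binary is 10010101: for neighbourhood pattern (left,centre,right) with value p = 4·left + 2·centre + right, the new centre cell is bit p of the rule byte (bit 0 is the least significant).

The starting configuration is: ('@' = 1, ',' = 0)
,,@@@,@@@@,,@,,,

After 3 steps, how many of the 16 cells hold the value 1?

gen 0: ,,@@@,@@@@,,@,,,
gen 1: @,,@,,,@@,@,@@@@
gen 2: ,@,@@@,,,,@,,@@@
gen 3: ,@,,@,@@@,@@,,@,

8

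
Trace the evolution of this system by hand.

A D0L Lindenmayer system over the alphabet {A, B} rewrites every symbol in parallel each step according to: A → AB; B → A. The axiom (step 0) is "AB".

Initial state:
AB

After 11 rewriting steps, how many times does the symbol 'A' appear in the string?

233

k=0  AB
k=1  ABA
k=2  ABAAB
k=3  ABAABABA
k=4  ABAABABAABAAB
k=5  ABAABABAABAABABAABABA
k=6  ABAABABAABAABABAABABAABAABABAABAAB
k=7  ABAABABAABAABABAABABAABAABABAABAABABAABABAABAABABAABABA
k=8  ABAABABAABAABABAABABAABAABABAABAABABAABABAABAABABAABABAABAABABAABAABABAABABAABAABABAABAAB
k=9  ABAABABAABAABABAABABAABAABABAABAABABAABABAABAABABAABABAABA…AABABAABABAABAABABAABABAABAABABAABAABABAABABAABAABABAABABA  (len 144)
k=10  ABAABABAABAABABAABABAABAABABAABAABABAABABAABAABABAABABAABA…AABABAABABAABAABABAABABAABAABABAABAABABAABABAABAABABAABAAB  (len 233)
k=11  ABAABABAABAABABAABABAABAABABAABAABABAABABAABAABABAABABAABA…AABABAABABAABAABABAABABAABAABABAABAABABAABABAABAABABAABABA  (len 377)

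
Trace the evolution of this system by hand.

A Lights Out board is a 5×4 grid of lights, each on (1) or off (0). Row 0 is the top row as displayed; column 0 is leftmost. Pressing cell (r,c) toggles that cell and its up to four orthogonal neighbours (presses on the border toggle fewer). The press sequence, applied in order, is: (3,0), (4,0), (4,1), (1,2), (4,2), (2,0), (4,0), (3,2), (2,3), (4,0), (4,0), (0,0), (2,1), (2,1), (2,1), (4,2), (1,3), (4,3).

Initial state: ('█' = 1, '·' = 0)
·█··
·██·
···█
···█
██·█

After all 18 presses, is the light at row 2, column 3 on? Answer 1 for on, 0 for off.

1

t=0: ·█··
·██·
···█
···█
██·█
t=1: ·█··
·██·
█··█
██·█
·█·█
t=2: ·█··
·██·
█··█
·█·█
█··█
t=3: ·█··
·██·
█··█
···█
·███
t=4: ·██·
···█
█·██
···█
·███
t=5: ·██·
···█
█·██
··██
····
t=6: ·██·
█··█
·███
█·██
····
t=7: ·██·
█··█
·███
··██
██··
t=8: ·██·
█··█
·█·█
·█··
███·
t=9: ·██·
█···
·██·
·█·█
███·
t=10: ·██·
█···
·██·
██·█
··█·
t=11: ·██·
█···
·██·
·█·█
███·
t=12: █·█·
····
·██·
·█·█
███·
t=13: █·█·
·█··
█···
···█
███·
t=14: █·█·
····
·██·
·█·█
███·
t=15: █·█·
·█··
█···
···█
███·
t=16: █·█·
·█··
█···
··██
█··█
t=17: █·██
·███
█··█
··██
█··█
t=18: █·██
·███
█··█
··█·
█·█·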